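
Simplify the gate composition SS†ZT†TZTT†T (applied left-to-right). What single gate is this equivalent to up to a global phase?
T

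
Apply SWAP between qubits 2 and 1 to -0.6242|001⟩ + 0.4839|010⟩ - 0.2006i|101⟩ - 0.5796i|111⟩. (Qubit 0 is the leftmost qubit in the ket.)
0.4839|001⟩ - 0.6242|010⟩ - 0.2006i|110⟩ - 0.5796i|111⟩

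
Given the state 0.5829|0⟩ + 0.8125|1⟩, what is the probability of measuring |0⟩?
0.3398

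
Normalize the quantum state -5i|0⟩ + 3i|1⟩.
-0.8575i|0⟩ + 0.5145i|1⟩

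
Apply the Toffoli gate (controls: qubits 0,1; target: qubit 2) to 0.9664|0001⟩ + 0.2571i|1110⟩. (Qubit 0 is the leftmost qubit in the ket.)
0.9664|0001⟩ + 0.2571i|1100⟩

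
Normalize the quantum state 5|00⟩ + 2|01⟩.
0.9285|00⟩ + 0.3714|01⟩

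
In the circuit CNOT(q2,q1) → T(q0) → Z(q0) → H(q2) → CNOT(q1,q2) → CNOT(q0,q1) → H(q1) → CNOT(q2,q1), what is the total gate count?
8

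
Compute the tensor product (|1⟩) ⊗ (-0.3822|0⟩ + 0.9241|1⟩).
-0.3822|10⟩ + 0.9241|11⟩

amp(|b₁b₂…⟩) = product of the factor amplitudes for bits b₁, b₂, …; only kets whose every factor amplitude is nonzero survive.
|10⟩: (1)(-0.3822) = -0.3822
|11⟩: (1)(0.9241) = 0.9241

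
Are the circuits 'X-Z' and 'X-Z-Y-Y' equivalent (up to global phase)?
Yes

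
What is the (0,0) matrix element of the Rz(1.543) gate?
(0.7169 - 0.6972i)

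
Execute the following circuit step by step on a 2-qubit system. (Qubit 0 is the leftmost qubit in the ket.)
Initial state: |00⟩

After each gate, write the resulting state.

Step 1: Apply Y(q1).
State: i|01⟩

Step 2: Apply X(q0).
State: i|11⟩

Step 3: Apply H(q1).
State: (1/√2)i|10⟩ - (1/√2)i|11⟩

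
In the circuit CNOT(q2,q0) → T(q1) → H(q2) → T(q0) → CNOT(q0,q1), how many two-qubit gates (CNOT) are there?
2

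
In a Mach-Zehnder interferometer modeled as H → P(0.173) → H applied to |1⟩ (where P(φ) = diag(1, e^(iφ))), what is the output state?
(0.007464 - 0.08607i)|0⟩ + (0.9925 + 0.08607i)|1⟩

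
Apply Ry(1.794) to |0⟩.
0.624|0⟩ + 0.7815|1⟩

Ry(1.794) = [[cos(θ/2), −sin(θ/2)], [sin(θ/2), cos(θ/2)]]; θ = 1.794, cos(θ/2) ≈ 0.623957, sin(θ/2) ≈ 0.781459.
With a = amp(|0⟩) = 1 and b = amp(|1⟩) = 0:
new amp(|0⟩) = (0.623957)·a + (-0.781459)·b = 0.624
new amp(|1⟩) = (0.781459)·a + (0.623957)·b = 0.7815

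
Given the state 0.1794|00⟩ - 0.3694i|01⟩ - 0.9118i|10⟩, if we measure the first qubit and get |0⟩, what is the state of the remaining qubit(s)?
0.4369|0⟩ - 0.8995i|1⟩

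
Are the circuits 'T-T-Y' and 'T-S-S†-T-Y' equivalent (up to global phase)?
Yes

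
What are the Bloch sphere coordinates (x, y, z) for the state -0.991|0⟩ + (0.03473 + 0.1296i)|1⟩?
(-0.06883, -0.2569, 0.9641)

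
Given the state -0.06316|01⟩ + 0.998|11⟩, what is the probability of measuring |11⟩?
0.996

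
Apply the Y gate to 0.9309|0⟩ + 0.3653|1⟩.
-0.3653i|0⟩ + 0.9309i|1⟩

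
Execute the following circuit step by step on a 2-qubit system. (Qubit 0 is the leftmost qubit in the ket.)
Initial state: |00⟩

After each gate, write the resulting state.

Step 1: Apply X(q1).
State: |01⟩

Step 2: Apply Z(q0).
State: |01⟩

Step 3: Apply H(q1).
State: 1/√2|00⟩ - 1/√2|01⟩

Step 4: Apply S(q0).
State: 1/√2|00⟩ - 1/√2|01⟩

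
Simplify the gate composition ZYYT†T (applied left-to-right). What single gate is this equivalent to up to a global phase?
Z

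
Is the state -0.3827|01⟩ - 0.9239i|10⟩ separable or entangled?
Entangled

Writing the state as a|00⟩ + b|01⟩ + c|10⟩ + d|11⟩, it is a product state iff ad − bc = 0.
Here (a, b, c, d) = (0, -0.3827, -0.9239i, 0): ad − bc = (0)(0) − (-0.3827)(-0.9239i) = -0.3536i ≠ 0, so the state is entangled.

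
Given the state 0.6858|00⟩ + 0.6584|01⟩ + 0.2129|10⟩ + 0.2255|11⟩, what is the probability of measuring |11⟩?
0.05085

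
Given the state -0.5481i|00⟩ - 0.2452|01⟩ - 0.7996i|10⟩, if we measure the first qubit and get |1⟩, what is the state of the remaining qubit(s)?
-i|0⟩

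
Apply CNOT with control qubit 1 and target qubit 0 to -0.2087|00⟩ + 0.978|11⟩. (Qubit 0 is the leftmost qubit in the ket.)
-0.2087|00⟩ + 0.978|01⟩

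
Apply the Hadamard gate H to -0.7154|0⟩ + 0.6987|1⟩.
-0.01181|0⟩ - 0.9999|1⟩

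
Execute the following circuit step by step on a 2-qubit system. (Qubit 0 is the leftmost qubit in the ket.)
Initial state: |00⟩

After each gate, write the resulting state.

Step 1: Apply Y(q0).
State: i|10⟩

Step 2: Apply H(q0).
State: (1/√2)i|00⟩ - (1/√2)i|10⟩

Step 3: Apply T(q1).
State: (1/√2)i|00⟩ - (1/√2)i|10⟩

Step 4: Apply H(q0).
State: i|10⟩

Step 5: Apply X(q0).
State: i|00⟩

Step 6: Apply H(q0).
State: (1/√2)i|00⟩ + (1/√2)i|10⟩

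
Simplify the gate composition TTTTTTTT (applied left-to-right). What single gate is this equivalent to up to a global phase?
I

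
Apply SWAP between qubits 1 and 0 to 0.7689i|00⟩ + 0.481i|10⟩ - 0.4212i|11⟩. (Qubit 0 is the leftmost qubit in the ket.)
0.7689i|00⟩ + 0.481i|01⟩ - 0.4212i|11⟩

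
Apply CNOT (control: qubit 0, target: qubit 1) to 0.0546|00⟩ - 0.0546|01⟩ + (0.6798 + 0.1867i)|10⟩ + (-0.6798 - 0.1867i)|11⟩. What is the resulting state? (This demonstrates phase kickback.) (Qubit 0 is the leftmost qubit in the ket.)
0.0546|00⟩ - 0.0546|01⟩ + (-0.6798 - 0.1867i)|10⟩ + (0.6798 + 0.1867i)|11⟩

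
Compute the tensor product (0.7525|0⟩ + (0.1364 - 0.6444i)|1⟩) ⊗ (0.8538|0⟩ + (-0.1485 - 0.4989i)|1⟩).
0.6425|00⟩ + (-0.1117 - 0.3754i)|01⟩ + (0.1165 - 0.5502i)|10⟩ + (-0.3417 + 0.02764i)|11⟩

amp(|b₁b₂…⟩) = product of the factor amplitudes for bits b₁, b₂, …; only kets whose every factor amplitude is nonzero survive.
|00⟩: (0.7525)(0.8538) = 0.6425
|01⟩: (0.7525)(-0.1485 - 0.4989i) = (-0.1117 - 0.3754i)
|10⟩: (0.1364 - 0.6444i)(0.8538) = (0.1165 - 0.5502i)
|11⟩: (0.1364 - 0.6444i)(-0.1485 - 0.4989i) = (-0.3417 + 0.02764i)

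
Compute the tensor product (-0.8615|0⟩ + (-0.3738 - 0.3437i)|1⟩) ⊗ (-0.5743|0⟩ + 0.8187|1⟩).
0.4948|00⟩ - 0.7053|01⟩ + (0.2147 + 0.1974i)|10⟩ + (-0.306 - 0.2814i)|11⟩

amp(|b₁b₂…⟩) = product of the factor amplitudes for bits b₁, b₂, …; only kets whose every factor amplitude is nonzero survive.
|00⟩: (-0.8615)(-0.5743) = 0.4948
|01⟩: (-0.8615)(0.8187) = -0.7053
|10⟩: (-0.3738 - 0.3437i)(-0.5743) = (0.2147 + 0.1974i)
|11⟩: (-0.3738 - 0.3437i)(0.8187) = (-0.306 - 0.2814i)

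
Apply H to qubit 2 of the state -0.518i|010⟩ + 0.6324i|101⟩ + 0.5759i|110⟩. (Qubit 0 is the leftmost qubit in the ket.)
-0.3663i|010⟩ - 0.3663i|011⟩ + 0.4472i|100⟩ - 0.4472i|101⟩ + 0.4072i|110⟩ + 0.4072i|111⟩

H on qubit 2 mixes each pair of kets that differ only in qubit 2: amplitudes (a, b) of (|…0…⟩, |…1…⟩) become ((a + b)/√2, (a − b)/√2). Kets absent from the input have amplitude 0.
(|010⟩, |011⟩): (a, b) = (-0.518i, 0) → (-0.3663i, -0.3663i)
(|100⟩, |101⟩): (a, b) = (0, 0.6324i) → (0.4472i, -0.4472i)
(|110⟩, |111⟩): (a, b) = (0.5759i, 0) → (0.4072i, 0.4072i)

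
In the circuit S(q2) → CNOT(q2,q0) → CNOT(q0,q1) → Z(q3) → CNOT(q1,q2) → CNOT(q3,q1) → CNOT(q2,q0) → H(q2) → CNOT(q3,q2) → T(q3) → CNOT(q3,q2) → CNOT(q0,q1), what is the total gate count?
12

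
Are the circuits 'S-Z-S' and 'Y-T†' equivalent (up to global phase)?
No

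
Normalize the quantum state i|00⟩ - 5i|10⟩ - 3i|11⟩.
0.169i|00⟩ - 0.8452i|10⟩ - 0.5071i|11⟩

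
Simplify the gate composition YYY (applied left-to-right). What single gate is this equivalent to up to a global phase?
Y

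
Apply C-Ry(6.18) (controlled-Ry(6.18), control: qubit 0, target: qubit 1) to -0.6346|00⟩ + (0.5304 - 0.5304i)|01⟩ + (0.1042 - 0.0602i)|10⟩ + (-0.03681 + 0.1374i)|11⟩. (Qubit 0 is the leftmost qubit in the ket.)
-0.6346|00⟩ + (0.5304 - 0.5304i)|01⟩ + (-0.1022 + 0.05303i)|10⟩ + (0.04213 - 0.1403i)|11⟩

C-Ry(6.18) leaves the control-|0⟩ kets |00⟩, |01⟩ unchanged and applies Ry(6.18) to qubit 1 on the control-|1⟩ pair (|10⟩, |11⟩).
Ry(6.18) = [[cos(θ/2), −sin(θ/2)], [sin(θ/2), cos(θ/2)]]; θ = 6.18, cos(θ/2) ≈ -0.998669, sin(θ/2) ≈ 0.0515698.
With a = amp(|10⟩) = (0.1042 - 0.0602i) and b = amp(|11⟩) = (-0.03681 + 0.1374i):
new amp(|10⟩) = (-0.998669)·a + (-0.0515698)·b = (-0.1022 + 0.05303i)
new amp(|11⟩) = (0.0515698)·a + (-0.998669)·b = (0.04213 - 0.1403i)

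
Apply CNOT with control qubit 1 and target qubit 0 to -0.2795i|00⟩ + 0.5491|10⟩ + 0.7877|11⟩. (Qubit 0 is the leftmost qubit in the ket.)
-0.2795i|00⟩ + 0.7877|01⟩ + 0.5491|10⟩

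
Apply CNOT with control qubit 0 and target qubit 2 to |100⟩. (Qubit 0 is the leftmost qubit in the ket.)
|101⟩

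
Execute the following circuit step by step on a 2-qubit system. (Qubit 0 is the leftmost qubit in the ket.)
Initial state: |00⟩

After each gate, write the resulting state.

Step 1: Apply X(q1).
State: |01⟩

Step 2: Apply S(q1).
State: i|01⟩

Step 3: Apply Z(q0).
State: i|01⟩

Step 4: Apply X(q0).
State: i|11⟩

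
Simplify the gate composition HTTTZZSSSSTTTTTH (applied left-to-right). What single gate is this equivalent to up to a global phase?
I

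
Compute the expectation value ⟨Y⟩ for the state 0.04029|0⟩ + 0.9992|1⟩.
0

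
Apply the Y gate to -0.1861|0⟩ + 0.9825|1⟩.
-0.9825i|0⟩ - 0.1861i|1⟩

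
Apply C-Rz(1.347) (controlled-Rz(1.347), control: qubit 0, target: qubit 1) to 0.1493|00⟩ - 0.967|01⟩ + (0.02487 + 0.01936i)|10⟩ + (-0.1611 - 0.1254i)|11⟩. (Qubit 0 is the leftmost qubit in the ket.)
0.1493|00⟩ - 0.967|01⟩ + (0.03151 - 0.0003794i)|10⟩ + (-0.04771 - 0.1985i)|11⟩

C-Rz(1.347) leaves the control-|0⟩ kets |00⟩, |01⟩ unchanged and applies Rz(1.347) to qubit 1 on the control-|1⟩ pair (|10⟩, |11⟩).
Rz(1.347) = [[e^(−iθ/2), 0], [0, e^(iθ/2)]] with e^(±iθ/2) = cos(θ/2) ± i·sin(θ/2); θ = 1.347, cos(θ/2) ≈ 0.781643, sin(θ/2) ≈ 0.623726.
With a = amp(|10⟩) = (0.02487 + 0.01936i) and b = amp(|11⟩) = (-0.1611 - 0.1254i):
new amp(|10⟩) = (0.781643 - 0.623726i)·a = (0.03151 - 0.0003794i)
new amp(|11⟩) = (0.781643 + 0.623726i)·b = (-0.04771 - 0.1985i)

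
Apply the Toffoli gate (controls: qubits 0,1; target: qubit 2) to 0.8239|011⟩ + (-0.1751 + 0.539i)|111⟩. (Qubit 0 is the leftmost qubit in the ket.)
0.8239|011⟩ + (-0.1751 + 0.539i)|110⟩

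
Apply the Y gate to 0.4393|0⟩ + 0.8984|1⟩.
-0.8984i|0⟩ + 0.4393i|1⟩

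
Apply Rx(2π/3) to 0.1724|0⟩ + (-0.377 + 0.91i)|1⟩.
(0.8743 + 0.3265i)|0⟩ + (-0.1885 + 0.3057i)|1⟩

Rx(2π/3) = [[cos(θ/2), −i·sin(θ/2)], [−i·sin(θ/2), cos(θ/2)]]; θ = 2π/3, cos(θ/2) ≈ 0.5, sin(θ/2) ≈ 0.866025.
With a = amp(|0⟩) = 0.1724 and b = amp(|1⟩) = (-0.377 + 0.91i):
new amp(|0⟩) = (0.5)·a + (-0.866025i)·b = (0.8743 + 0.3265i)
new amp(|1⟩) = (-0.866025i)·a + (0.5)·b = (-0.1885 + 0.3057i)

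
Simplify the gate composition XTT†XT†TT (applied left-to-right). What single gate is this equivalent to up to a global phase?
T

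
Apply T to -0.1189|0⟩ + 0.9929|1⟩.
-0.1189|0⟩ + (0.7021 + 0.7021i)|1⟩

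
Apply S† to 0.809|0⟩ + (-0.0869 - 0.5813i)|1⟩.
0.809|0⟩ + (-0.5813 + 0.0869i)|1⟩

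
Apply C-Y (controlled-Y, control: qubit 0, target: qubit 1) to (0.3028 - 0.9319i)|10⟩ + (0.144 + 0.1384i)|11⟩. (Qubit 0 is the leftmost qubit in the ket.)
(0.1384 - 0.144i)|10⟩ + (0.9319 + 0.3028i)|11⟩

C-Y leaves the control-|0⟩ kets |00⟩, |01⟩ unchanged and applies Y to qubit 1 on the control-|1⟩ pair (|10⟩, |11⟩).
Y = [[0, -i], [i, 0]].
With a = amp(|10⟩) = (0.3028 - 0.9319i) and b = amp(|11⟩) = (0.144 + 0.1384i):
new amp(|10⟩) = (-i)·b = (0.1384 - 0.144i)
new amp(|11⟩) = (i)·a = (0.9319 + 0.3028i)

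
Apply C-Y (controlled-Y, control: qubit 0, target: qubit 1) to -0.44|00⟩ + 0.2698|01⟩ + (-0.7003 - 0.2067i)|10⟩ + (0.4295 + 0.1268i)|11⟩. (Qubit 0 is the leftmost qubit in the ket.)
-0.44|00⟩ + 0.2698|01⟩ + (0.1268 - 0.4295i)|10⟩ + (0.2067 - 0.7003i)|11⟩

C-Y leaves the control-|0⟩ kets |00⟩, |01⟩ unchanged and applies Y to qubit 1 on the control-|1⟩ pair (|10⟩, |11⟩).
Y = [[0, -i], [i, 0]].
With a = amp(|10⟩) = (-0.7003 - 0.2067i) and b = amp(|11⟩) = (0.4295 + 0.1268i):
new amp(|10⟩) = (-i)·b = (0.1268 - 0.4295i)
new amp(|11⟩) = (i)·a = (0.2067 - 0.7003i)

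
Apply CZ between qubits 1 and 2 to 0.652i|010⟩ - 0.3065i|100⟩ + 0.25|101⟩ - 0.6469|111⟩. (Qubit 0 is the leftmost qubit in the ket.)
0.652i|010⟩ - 0.3065i|100⟩ + 0.25|101⟩ + 0.6469|111⟩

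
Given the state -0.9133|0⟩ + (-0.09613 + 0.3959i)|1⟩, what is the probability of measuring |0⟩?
0.8341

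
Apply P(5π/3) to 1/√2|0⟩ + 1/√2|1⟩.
1/√2|0⟩ + (1/√8 - 0.6124i)|1⟩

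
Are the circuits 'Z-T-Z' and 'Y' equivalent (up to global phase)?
No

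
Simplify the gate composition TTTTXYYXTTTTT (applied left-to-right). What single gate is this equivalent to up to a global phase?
T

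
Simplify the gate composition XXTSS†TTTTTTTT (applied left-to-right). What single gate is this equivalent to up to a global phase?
T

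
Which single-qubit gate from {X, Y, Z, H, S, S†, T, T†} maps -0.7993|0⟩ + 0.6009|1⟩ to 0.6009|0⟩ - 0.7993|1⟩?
X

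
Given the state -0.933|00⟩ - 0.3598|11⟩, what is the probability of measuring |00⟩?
0.8705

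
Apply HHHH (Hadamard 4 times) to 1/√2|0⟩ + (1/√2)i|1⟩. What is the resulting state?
1/√2|0⟩ + (1/√2)i|1⟩

H² = I, so an even number of Hadamards cancels: H^4 = I and the state is unchanged.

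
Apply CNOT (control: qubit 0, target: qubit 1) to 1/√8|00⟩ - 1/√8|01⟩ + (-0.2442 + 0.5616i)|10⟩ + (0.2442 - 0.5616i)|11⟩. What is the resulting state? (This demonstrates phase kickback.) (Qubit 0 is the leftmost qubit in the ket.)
1/√8|00⟩ - 1/√8|01⟩ + (0.2442 - 0.5616i)|10⟩ + (-0.2442 + 0.5616i)|11⟩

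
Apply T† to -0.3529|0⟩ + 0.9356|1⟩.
-0.3529|0⟩ + (0.6616 - 0.6616i)|1⟩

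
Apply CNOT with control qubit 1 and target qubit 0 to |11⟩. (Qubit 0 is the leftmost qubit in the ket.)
|01⟩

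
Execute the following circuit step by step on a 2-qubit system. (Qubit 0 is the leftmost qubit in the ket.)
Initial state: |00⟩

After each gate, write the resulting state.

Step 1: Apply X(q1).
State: |01⟩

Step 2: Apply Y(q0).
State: i|11⟩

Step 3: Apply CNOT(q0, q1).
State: i|10⟩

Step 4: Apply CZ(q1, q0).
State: i|10⟩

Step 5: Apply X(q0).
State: i|00⟩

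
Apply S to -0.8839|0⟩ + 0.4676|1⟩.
-0.8839|0⟩ + 0.4676i|1⟩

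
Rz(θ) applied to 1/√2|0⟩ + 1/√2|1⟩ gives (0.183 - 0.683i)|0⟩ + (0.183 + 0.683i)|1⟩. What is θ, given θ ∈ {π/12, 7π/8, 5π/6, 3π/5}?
5π/6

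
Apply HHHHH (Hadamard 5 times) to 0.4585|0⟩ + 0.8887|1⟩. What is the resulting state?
0.9526|0⟩ - 0.3042|1⟩

H² = I, so H^5 = H: a single Hadamard. With (a, b) = (0.4585, 0.8887), H gives ((a + b)/√2, (a − b)/√2) = (0.9526, -0.3042).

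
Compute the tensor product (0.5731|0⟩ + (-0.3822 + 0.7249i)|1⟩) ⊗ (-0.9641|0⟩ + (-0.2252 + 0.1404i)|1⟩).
-0.5525|00⟩ + (-0.1291 + 0.08046i)|01⟩ + (0.3685 - 0.6989i)|10⟩ + (-0.0157 - 0.2169i)|11⟩

amp(|b₁b₂…⟩) = product of the factor amplitudes for bits b₁, b₂, …; only kets whose every factor amplitude is nonzero survive.
|00⟩: (0.5731)(-0.9641) = -0.5525
|01⟩: (0.5731)(-0.2252 + 0.1404i) = (-0.1291 + 0.08046i)
|10⟩: (-0.3822 + 0.7249i)(-0.9641) = (0.3685 - 0.6989i)
|11⟩: (-0.3822 + 0.7249i)(-0.2252 + 0.1404i) = (-0.0157 - 0.2169i)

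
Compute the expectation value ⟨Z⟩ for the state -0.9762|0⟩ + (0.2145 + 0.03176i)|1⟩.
0.9059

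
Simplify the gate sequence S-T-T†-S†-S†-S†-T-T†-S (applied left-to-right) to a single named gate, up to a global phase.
S†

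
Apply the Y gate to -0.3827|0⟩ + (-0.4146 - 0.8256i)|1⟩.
(-0.8256 + 0.4146i)|0⟩ - 0.3827i|1⟩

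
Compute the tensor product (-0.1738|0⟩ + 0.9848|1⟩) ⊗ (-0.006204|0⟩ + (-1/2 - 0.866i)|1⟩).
0.001078|00⟩ + (0.0869 + 0.1505i)|01⟩ - 0.00611|10⟩ + (-0.4924 - 0.8528i)|11⟩

amp(|b₁b₂…⟩) = product of the factor amplitudes for bits b₁, b₂, …; only kets whose every factor amplitude is nonzero survive.
|00⟩: (-0.1738)(-0.006204) = 0.001078
|01⟩: (-0.1738)(-1/2 - 0.866i) = (0.0869 + 0.1505i)
|10⟩: (0.9848)(-0.006204) = -0.00611
|11⟩: (0.9848)(-1/2 - 0.866i) = (-0.4924 - 0.8528i)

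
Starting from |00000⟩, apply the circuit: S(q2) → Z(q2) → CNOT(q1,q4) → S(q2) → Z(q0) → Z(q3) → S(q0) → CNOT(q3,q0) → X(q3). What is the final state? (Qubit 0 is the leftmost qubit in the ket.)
|00010⟩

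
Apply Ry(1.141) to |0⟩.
0.8416|0⟩ + 0.5401|1⟩

Ry(1.141) = [[cos(θ/2), −sin(θ/2)], [sin(θ/2), cos(θ/2)]]; θ = 1.141, cos(θ/2) ≈ 0.841631, sin(θ/2) ≈ 0.540053.
With a = amp(|0⟩) = 1 and b = amp(|1⟩) = 0:
new amp(|0⟩) = (0.841631)·a + (-0.540053)·b = 0.8416
new amp(|1⟩) = (0.540053)·a + (0.841631)·b = 0.5401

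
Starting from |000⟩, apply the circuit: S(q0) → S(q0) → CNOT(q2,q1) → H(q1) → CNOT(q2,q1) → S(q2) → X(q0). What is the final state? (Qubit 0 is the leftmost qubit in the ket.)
1/√2|100⟩ + 1/√2|110⟩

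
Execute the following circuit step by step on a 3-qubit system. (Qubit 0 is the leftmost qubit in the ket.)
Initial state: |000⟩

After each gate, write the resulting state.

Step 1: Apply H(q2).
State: 1/√2|000⟩ + 1/√2|001⟩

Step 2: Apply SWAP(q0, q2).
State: 1/√2|000⟩ + 1/√2|100⟩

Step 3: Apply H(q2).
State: 1/2|000⟩ + 1/2|001⟩ + 1/2|100⟩ + 1/2|101⟩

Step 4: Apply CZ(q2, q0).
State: 1/2|000⟩ + 1/2|001⟩ + 1/2|100⟩ - 1/2|101⟩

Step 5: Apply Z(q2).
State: 1/2|000⟩ - 1/2|001⟩ + 1/2|100⟩ + 1/2|101⟩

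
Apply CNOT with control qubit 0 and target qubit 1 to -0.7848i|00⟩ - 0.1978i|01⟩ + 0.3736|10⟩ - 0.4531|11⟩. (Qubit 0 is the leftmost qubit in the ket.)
-0.7848i|00⟩ - 0.1978i|01⟩ - 0.4531|10⟩ + 0.3736|11⟩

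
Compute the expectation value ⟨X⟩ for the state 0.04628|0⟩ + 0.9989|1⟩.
0.09246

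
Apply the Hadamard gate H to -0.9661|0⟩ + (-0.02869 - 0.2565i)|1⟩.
(-0.7034 - 0.1814i)|0⟩ + (-0.6628 + 0.1814i)|1⟩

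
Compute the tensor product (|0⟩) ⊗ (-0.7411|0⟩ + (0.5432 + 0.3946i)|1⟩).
-0.7411|00⟩ + (0.5432 + 0.3946i)|01⟩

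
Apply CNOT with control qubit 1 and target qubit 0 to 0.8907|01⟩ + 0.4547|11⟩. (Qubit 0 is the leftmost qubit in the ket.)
0.4547|01⟩ + 0.8907|11⟩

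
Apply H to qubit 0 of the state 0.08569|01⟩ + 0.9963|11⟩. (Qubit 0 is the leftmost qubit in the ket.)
0.7651|01⟩ - 0.6439|11⟩

H on qubit 0 mixes each pair of kets that differ only in qubit 0: amplitudes (a, b) of (|…0…⟩, |…1…⟩) become ((a + b)/√2, (a − b)/√2). Kets absent from the input have amplitude 0.
(|01⟩, |11⟩): (a, b) = (0.08569, 0.9963) → (0.7651, -0.6439)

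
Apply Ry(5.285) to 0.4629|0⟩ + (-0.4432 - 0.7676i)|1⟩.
(-0.1943 + 0.3674i)|0⟩ + (0.6107 + 0.674i)|1⟩

Ry(5.285) = [[cos(θ/2), −sin(θ/2)], [sin(θ/2), cos(θ/2)]]; θ = 5.285, cos(θ/2) ≈ -0.878017, sin(θ/2) ≈ 0.478629.
With a = amp(|0⟩) = 0.4629 and b = amp(|1⟩) = (-0.4432 - 0.7676i):
new amp(|0⟩) = (-0.878017)·a + (-0.478629)·b = (-0.1943 + 0.3674i)
new amp(|1⟩) = (0.478629)·a + (-0.878017)·b = (0.6107 + 0.674i)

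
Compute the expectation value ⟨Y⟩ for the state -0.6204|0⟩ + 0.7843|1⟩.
0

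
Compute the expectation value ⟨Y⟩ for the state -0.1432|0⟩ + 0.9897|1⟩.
0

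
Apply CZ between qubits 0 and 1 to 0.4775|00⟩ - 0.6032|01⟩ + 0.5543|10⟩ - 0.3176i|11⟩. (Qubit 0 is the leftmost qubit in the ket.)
0.4775|00⟩ - 0.6032|01⟩ + 0.5543|10⟩ + 0.3176i|11⟩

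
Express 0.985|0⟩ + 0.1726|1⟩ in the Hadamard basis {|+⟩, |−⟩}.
0.8185|+⟩ + 0.5745|−⟩

With |ψ⟩ = α|0⟩ + β|1⟩, the Hadamard-basis coefficients are ⟨+|ψ⟩ = (α + β)/√2 and ⟨−|ψ⟩ = (α − β)/√2.
Here α = 0.985, β = 0.1726: (α + β)/√2 = 0.8185, (α − β)/√2 = 0.5745.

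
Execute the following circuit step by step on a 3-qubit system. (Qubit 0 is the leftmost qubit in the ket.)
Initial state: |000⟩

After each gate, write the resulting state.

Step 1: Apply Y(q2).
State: i|001⟩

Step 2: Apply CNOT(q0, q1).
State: i|001⟩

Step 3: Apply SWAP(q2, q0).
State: i|100⟩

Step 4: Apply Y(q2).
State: -|101⟩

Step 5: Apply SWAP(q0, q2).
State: -|101⟩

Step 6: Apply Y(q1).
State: -i|111⟩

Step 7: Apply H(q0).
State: -(1/√2)i|011⟩ + (1/√2)i|111⟩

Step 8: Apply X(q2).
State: -(1/√2)i|010⟩ + (1/√2)i|110⟩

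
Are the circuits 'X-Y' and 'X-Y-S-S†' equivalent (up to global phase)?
Yes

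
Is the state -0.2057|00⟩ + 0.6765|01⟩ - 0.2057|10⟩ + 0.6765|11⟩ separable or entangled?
Separable

Writing the state as a|00⟩ + b|01⟩ + c|10⟩ + d|11⟩, it is a product state iff ad − bc = 0.
Here (a, b, c, d) = (-0.2057, 0.6765, -0.2057, 0.6765): ad − bc = (-0.2057)(0.6765) − (0.6765)(-0.2057) = 0, so the state is separable.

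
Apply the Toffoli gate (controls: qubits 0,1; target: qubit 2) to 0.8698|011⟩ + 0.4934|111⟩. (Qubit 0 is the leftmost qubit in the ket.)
0.8698|011⟩ + 0.4934|110⟩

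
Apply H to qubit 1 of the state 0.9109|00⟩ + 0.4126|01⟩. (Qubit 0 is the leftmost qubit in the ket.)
0.9359|00⟩ + 0.3524|01⟩

H on qubit 1 mixes each pair of kets that differ only in qubit 1: amplitudes (a, b) of (|…0…⟩, |…1…⟩) become ((a + b)/√2, (a − b)/√2). Kets absent from the input have amplitude 0.
(|00⟩, |01⟩): (a, b) = (0.9109, 0.4126) → (0.9359, 0.3524)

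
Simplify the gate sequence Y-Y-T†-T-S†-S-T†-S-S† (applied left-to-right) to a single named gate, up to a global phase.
T†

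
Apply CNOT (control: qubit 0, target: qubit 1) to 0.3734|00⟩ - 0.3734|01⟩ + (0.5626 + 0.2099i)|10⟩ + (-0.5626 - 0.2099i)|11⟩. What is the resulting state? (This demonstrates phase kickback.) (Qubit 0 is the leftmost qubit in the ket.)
0.3734|00⟩ - 0.3734|01⟩ + (-0.5626 - 0.2099i)|10⟩ + (0.5626 + 0.2099i)|11⟩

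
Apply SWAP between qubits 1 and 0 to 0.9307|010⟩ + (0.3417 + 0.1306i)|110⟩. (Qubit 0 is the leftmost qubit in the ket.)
0.9307|100⟩ + (0.3417 + 0.1306i)|110⟩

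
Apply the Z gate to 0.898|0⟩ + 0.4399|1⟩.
0.898|0⟩ - 0.4399|1⟩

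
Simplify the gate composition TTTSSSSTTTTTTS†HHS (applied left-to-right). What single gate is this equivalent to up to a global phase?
T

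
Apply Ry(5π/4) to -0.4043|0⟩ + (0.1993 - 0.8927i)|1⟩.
(-0.02941 + 0.8247i)|0⟩ + (-0.4498 + 0.3416i)|1⟩

Ry(5π/4) = [[cos(θ/2), −sin(θ/2)], [sin(θ/2), cos(θ/2)]]; θ = 5π/4, cos(θ/2) ≈ -0.382683, sin(θ/2) ≈ 0.92388.
With a = amp(|0⟩) = -0.4043 and b = amp(|1⟩) = (0.1993 - 0.8927i):
new amp(|0⟩) = (-0.382683)·a + (-0.92388)·b = (-0.02941 + 0.8247i)
new amp(|1⟩) = (0.92388)·a + (-0.382683)·b = (-0.4498 + 0.3416i)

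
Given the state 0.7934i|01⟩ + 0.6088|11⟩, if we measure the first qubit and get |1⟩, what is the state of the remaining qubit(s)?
|1⟩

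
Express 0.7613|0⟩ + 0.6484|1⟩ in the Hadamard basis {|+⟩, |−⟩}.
0.9968|+⟩ + 0.07983|−⟩

With |ψ⟩ = α|0⟩ + β|1⟩, the Hadamard-basis coefficients are ⟨+|ψ⟩ = (α + β)/√2 and ⟨−|ψ⟩ = (α − β)/√2.
Here α = 0.7613, β = 0.6484: (α + β)/√2 = 0.9968, (α − β)/√2 = 0.07983.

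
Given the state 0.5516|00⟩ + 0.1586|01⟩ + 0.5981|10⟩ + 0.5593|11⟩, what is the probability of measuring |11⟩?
0.3128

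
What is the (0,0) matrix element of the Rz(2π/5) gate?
(0.809 - 0.5878i)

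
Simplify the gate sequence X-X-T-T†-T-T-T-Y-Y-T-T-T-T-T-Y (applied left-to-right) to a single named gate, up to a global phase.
Y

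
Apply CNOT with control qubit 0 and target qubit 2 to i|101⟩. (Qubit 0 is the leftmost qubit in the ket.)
i|100⟩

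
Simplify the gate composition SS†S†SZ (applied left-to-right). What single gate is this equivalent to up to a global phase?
Z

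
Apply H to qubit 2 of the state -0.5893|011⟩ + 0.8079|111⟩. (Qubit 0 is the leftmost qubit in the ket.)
-0.4167|010⟩ + 0.4167|011⟩ + 0.5713|110⟩ - 0.5713|111⟩

H on qubit 2 mixes each pair of kets that differ only in qubit 2: amplitudes (a, b) of (|…0…⟩, |…1…⟩) become ((a + b)/√2, (a − b)/√2). Kets absent from the input have amplitude 0.
(|010⟩, |011⟩): (a, b) = (0, -0.5893) → (-0.4167, 0.4167)
(|110⟩, |111⟩): (a, b) = (0, 0.8079) → (0.5713, -0.5713)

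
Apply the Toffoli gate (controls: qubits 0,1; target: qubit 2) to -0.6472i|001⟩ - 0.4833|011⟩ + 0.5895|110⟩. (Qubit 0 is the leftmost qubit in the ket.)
-0.6472i|001⟩ - 0.4833|011⟩ + 0.5895|111⟩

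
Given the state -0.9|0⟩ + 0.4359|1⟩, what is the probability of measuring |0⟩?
0.81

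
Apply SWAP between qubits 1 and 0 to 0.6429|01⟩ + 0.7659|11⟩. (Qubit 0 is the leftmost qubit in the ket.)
0.6429|10⟩ + 0.7659|11⟩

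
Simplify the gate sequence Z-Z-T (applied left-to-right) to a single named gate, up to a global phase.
T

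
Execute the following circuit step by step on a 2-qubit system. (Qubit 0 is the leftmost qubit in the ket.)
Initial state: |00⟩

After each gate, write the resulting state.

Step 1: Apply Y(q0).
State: i|10⟩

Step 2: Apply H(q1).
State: (1/√2)i|10⟩ + (1/√2)i|11⟩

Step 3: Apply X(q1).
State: (1/√2)i|10⟩ + (1/√2)i|11⟩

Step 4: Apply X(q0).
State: (1/√2)i|00⟩ + (1/√2)i|01⟩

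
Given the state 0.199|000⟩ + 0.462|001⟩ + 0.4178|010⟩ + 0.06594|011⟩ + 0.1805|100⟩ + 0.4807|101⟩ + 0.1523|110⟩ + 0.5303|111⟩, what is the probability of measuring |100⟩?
0.03258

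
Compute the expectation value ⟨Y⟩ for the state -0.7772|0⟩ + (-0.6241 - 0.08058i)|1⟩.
0.1253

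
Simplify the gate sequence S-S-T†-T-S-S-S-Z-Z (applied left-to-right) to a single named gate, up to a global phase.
S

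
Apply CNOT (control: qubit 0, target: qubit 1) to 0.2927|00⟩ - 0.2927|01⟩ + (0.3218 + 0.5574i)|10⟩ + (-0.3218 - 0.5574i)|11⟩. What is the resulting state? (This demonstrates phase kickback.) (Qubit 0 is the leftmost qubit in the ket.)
0.2927|00⟩ - 0.2927|01⟩ + (-0.3218 - 0.5574i)|10⟩ + (0.3218 + 0.5574i)|11⟩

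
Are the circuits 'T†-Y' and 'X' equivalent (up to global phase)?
No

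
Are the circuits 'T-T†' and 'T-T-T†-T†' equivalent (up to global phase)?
Yes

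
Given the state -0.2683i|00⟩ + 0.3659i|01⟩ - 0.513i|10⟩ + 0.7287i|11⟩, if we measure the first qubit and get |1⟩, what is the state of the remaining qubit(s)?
-0.5757i|0⟩ + 0.8177i|1⟩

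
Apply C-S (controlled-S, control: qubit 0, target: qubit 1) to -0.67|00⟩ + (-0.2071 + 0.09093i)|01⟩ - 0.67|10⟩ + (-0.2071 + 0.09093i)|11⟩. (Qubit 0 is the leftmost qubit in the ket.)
-0.67|00⟩ + (-0.2071 + 0.09093i)|01⟩ - 0.67|10⟩ + (-0.09093 - 0.2071i)|11⟩

C-S leaves the control-|0⟩ kets |00⟩, |01⟩ unchanged and applies S to qubit 1 on the control-|1⟩ pair (|10⟩, |11⟩).
S = [[1, 0], [0, i]].
With a = amp(|10⟩) = -0.67 and b = amp(|11⟩) = (-0.2071 + 0.09093i):
new amp(|10⟩) = (1)·a = -0.67
new amp(|11⟩) = (i)·b = (-0.09093 - 0.2071i)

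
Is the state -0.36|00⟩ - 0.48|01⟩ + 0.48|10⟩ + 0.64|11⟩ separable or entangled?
Separable

Writing the state as a|00⟩ + b|01⟩ + c|10⟩ + d|11⟩, it is a product state iff ad − bc = 0.
Here (a, b, c, d) = (-0.36, -0.48, 0.48, 0.64): ad − bc = (-0.36)(0.64) − (-0.48)(0.48) = 0, so the state is separable.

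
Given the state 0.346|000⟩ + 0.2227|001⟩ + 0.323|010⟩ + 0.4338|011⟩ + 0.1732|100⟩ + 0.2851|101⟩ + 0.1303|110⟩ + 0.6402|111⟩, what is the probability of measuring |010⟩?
0.1043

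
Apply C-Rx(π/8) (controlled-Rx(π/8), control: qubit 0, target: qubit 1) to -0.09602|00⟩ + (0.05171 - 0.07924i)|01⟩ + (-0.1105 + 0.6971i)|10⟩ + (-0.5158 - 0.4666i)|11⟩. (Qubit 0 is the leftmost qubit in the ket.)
-0.09602|00⟩ + (0.05171 - 0.07924i)|01⟩ + (-0.1994 + 0.7843i)|10⟩ + (-0.3699 - 0.4361i)|11⟩

C-Rx(π/8) leaves the control-|0⟩ kets |00⟩, |01⟩ unchanged and applies Rx(π/8) to qubit 1 on the control-|1⟩ pair (|10⟩, |11⟩).
Rx(π/8) = [[cos(θ/2), −i·sin(θ/2)], [−i·sin(θ/2), cos(θ/2)]]; θ = π/8, cos(θ/2) ≈ 0.980785, sin(θ/2) ≈ 0.19509.
With a = amp(|10⟩) = (-0.1105 + 0.6971i) and b = amp(|11⟩) = (-0.5158 - 0.4666i):
new amp(|10⟩) = (0.980785)·a + (-0.19509i)·b = (-0.1994 + 0.7843i)
new amp(|11⟩) = (-0.19509i)·a + (0.980785)·b = (-0.3699 - 0.4361i)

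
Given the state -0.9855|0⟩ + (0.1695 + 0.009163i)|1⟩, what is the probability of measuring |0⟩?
0.9712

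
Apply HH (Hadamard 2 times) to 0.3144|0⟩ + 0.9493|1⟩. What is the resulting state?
0.3144|0⟩ + 0.9493|1⟩

H² = I, so an even number of Hadamards cancels: H^2 = I and the state is unchanged.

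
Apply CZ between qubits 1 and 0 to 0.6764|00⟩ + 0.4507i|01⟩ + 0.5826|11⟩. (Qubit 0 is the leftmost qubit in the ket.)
0.6764|00⟩ + 0.4507i|01⟩ - 0.5826|11⟩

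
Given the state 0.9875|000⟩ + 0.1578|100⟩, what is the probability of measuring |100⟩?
0.0249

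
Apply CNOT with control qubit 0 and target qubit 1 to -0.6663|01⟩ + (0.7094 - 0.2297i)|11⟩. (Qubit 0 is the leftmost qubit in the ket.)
-0.6663|01⟩ + (0.7094 - 0.2297i)|10⟩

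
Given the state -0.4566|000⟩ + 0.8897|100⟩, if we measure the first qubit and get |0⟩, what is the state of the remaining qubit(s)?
-|00⟩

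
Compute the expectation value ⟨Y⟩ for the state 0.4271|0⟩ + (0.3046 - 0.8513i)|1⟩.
-0.7272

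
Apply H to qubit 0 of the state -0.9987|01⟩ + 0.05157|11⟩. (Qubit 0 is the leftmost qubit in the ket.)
-0.6697|01⟩ - 0.7427|11⟩

H on qubit 0 mixes each pair of kets that differ only in qubit 0: amplitudes (a, b) of (|…0…⟩, |…1…⟩) become ((a + b)/√2, (a − b)/√2). Kets absent from the input have amplitude 0.
(|01⟩, |11⟩): (a, b) = (-0.9987, 0.05157) → (-0.6697, -0.7427)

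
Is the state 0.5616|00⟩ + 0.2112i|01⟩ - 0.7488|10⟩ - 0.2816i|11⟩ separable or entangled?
Separable

Writing the state as a|00⟩ + b|01⟩ + c|10⟩ + d|11⟩, it is a product state iff ad − bc = 0.
Here (a, b, c, d) = (0.5616, 0.2112i, -0.7488, -0.2816i): ad − bc = (0.5616)(-0.2816i) − (0.2112i)(-0.7488) = 0, so the state is separable.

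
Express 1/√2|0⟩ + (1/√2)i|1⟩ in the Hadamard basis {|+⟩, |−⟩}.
(1/2 + (1/2)i)|+⟩ + (1/2 - (1/2)i)|−⟩

With |ψ⟩ = α|0⟩ + β|1⟩, the Hadamard-basis coefficients are ⟨+|ψ⟩ = (α + β)/√2 and ⟨−|ψ⟩ = (α − β)/√2.
Here α = 1/√2, β = (1/√2)i: (α + β)/√2 = (1/2 + (1/2)i), (α − β)/√2 = (1/2 - (1/2)i).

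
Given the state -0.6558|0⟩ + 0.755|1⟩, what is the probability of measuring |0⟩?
0.4301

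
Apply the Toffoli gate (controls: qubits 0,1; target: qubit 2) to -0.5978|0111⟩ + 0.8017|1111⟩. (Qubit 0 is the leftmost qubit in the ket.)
-0.5978|0111⟩ + 0.8017|1101⟩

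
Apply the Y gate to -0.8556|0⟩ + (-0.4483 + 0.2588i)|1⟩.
(0.2588 + 0.4483i)|0⟩ - 0.8556i|1⟩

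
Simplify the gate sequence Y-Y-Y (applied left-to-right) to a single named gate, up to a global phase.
Y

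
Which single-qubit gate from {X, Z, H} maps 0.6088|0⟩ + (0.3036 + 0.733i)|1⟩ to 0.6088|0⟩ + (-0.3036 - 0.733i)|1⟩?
Z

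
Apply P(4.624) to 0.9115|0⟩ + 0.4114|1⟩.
0.9115|0⟩ + (-0.03632 - 0.4098i)|1⟩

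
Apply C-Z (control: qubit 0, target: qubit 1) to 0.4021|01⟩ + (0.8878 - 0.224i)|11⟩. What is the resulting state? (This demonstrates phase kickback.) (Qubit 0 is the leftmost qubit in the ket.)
0.4021|01⟩ + (-0.8878 + 0.224i)|11⟩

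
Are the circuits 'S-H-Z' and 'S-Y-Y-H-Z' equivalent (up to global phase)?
Yes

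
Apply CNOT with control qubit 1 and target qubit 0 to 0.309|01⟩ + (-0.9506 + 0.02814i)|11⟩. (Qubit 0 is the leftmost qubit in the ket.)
(-0.9506 + 0.02814i)|01⟩ + 0.309|11⟩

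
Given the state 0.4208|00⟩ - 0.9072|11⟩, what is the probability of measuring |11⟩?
0.823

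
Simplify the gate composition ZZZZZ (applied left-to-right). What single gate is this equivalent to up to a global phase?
Z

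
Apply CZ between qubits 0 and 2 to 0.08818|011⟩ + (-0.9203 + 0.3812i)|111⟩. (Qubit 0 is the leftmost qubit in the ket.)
0.08818|011⟩ + (0.9203 - 0.3812i)|111⟩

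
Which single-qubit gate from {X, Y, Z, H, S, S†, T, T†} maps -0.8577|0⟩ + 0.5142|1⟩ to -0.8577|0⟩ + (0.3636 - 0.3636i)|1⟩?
T†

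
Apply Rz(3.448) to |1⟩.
(-0.1526 + 0.9883i)|1⟩

Rz(3.448) = [[e^(−iθ/2), 0], [0, e^(iθ/2)]] with e^(±iθ/2) = cos(θ/2) ± i·sin(θ/2); θ = 3.448, cos(θ/2) ≈ -0.152605, sin(θ/2) ≈ 0.988287.
With a = amp(|0⟩) = 0 and b = amp(|1⟩) = 1:
new amp(|0⟩) = (-0.152605 - 0.988287i)·a = 0
new amp(|1⟩) = (-0.152605 + 0.988287i)·b = (-0.1526 + 0.9883i)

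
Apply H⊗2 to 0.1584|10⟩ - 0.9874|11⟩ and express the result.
-0.4145|00⟩ + 0.5729|01⟩ + 0.4145|10⟩ - 0.5729|11⟩

H⊗2 gives amp(|y⟩) = (1/2) Σ_x (−1)^(x·y) amp(|x⟩), where x·y is the number of positions in which both x and y have a 1.
|00⟩: (0.1584 - 0.9874)/2 = -0.4145
|01⟩: (0.1584 + 0.9874)/2 = 0.5729
|10⟩: (-0.1584 + 0.9874)/2 = 0.4145
|11⟩: (-0.1584 - 0.9874)/2 = -0.5729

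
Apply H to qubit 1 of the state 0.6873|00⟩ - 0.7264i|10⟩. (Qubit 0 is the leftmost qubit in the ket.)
0.486|00⟩ + 0.486|01⟩ - 0.5136i|10⟩ - 0.5136i|11⟩

H on qubit 1 mixes each pair of kets that differ only in qubit 1: amplitudes (a, b) of (|…0…⟩, |…1…⟩) become ((a + b)/√2, (a − b)/√2). Kets absent from the input have amplitude 0.
(|00⟩, |01⟩): (a, b) = (0.6873, 0) → (0.486, 0.486)
(|10⟩, |11⟩): (a, b) = (-0.7264i, 0) → (-0.5136i, -0.5136i)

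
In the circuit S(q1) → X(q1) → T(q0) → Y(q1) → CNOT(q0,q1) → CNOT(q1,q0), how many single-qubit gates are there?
4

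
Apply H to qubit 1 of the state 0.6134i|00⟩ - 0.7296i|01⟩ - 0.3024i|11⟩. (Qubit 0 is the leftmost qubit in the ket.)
-0.08217i|00⟩ + 0.9496i|01⟩ - 0.2138i|10⟩ + 0.2138i|11⟩

H on qubit 1 mixes each pair of kets that differ only in qubit 1: amplitudes (a, b) of (|…0…⟩, |…1…⟩) become ((a + b)/√2, (a − b)/√2). Kets absent from the input have amplitude 0.
(|00⟩, |01⟩): (a, b) = (0.6134i, -0.7296i) → (-0.08217i, 0.9496i)
(|10⟩, |11⟩): (a, b) = (0, -0.3024i) → (-0.2138i, 0.2138i)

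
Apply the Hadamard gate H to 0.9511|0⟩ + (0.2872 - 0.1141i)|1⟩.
(0.8756 - 0.08068i)|0⟩ + (0.4694 + 0.08068i)|1⟩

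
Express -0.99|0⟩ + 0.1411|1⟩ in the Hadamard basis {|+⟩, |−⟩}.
-0.6003|+⟩ - 0.7998|−⟩

With |ψ⟩ = α|0⟩ + β|1⟩, the Hadamard-basis coefficients are ⟨+|ψ⟩ = (α + β)/√2 and ⟨−|ψ⟩ = (α − β)/√2.
Here α = -0.99, β = 0.1411: (α + β)/√2 = -0.6003, (α − β)/√2 = -0.7998.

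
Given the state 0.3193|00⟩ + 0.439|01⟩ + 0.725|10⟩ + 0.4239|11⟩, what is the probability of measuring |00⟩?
0.102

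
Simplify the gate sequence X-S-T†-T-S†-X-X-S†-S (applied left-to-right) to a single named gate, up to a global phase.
X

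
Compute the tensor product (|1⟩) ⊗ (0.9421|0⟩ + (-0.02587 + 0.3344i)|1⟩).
0.9421|10⟩ + (-0.02587 + 0.3344i)|11⟩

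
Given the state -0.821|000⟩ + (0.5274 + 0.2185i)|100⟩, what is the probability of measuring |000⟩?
0.674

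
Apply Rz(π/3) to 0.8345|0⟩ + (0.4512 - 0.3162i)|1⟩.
(0.7227 - 0.4173i)|0⟩ + (0.5489 - 0.04824i)|1⟩

Rz(π/3) = [[e^(−iθ/2), 0], [0, e^(iθ/2)]] with e^(±iθ/2) = cos(θ/2) ± i·sin(θ/2); θ = π/3, cos(θ/2) ≈ 0.866025, sin(θ/2) ≈ 0.5.
With a = amp(|0⟩) = 0.8345 and b = amp(|1⟩) = (0.4512 - 0.3162i):
new amp(|0⟩) = (0.866025 - 0.5i)·a = (0.7227 - 0.4173i)
new amp(|1⟩) = (0.866025 + 0.5i)·b = (0.5489 - 0.04824i)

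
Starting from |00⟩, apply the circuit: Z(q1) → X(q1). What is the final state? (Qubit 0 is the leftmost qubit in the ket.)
|01⟩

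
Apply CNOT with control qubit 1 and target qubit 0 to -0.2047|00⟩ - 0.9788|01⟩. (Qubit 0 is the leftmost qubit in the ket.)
-0.2047|00⟩ - 0.9788|11⟩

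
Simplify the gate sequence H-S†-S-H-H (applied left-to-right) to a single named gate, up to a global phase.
H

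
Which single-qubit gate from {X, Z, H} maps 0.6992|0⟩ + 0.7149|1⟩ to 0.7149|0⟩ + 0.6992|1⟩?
X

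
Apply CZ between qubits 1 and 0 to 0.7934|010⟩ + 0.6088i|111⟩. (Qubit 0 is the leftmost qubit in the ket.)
0.7934|010⟩ - 0.6088i|111⟩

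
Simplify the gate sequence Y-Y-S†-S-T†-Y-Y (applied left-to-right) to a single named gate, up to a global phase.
T†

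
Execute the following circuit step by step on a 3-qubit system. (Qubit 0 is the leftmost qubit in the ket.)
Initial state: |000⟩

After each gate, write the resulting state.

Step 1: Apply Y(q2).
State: i|001⟩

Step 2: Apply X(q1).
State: i|011⟩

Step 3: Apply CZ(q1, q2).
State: -i|011⟩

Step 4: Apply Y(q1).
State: -|001⟩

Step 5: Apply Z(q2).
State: |001⟩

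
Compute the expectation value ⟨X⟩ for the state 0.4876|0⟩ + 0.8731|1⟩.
0.8514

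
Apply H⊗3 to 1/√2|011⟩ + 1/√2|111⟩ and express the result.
1/2|000⟩ - 1/2|001⟩ - 1/2|010⟩ + 1/2|011⟩

H⊗3 gives amp(|y⟩) = (1/2√2) Σ_x (−1)^(x·y) amp(|x⟩), where x·y is the number of positions in which both x and y have a 1.
|000⟩: (1/√2 + 1/√2)/(2√2) = 1/2
|001⟩: (-1/√2 - 1/√2)/(2√2) = -1/2
|010⟩: (-1/√2 - 1/√2)/(2√2) = -1/2
|011⟩: (1/√2 + 1/√2)/(2√2) = 1/2
|100⟩: (1/√2 - 1/√2)/(2√2) = 0
|101⟩: (-1/√2 + 1/√2)/(2√2) = 0
|110⟩: (-1/√2 + 1/√2)/(2√2) = 0
|111⟩: (1/√2 - 1/√2)/(2√2) = 0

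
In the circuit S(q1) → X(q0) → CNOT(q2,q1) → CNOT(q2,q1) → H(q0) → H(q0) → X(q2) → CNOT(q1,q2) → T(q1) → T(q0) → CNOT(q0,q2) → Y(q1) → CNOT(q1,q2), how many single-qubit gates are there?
8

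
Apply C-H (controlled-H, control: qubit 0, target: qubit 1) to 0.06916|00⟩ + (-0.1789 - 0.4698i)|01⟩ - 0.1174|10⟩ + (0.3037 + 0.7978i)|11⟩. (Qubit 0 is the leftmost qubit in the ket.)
0.06916|00⟩ + (-0.1789 - 0.4698i)|01⟩ + (0.1317 + 0.5641i)|10⟩ + (-0.2978 - 0.5641i)|11⟩

C-H leaves the control-|0⟩ kets |00⟩, |01⟩ unchanged and applies H to qubit 1 on the control-|1⟩ pair (|10⟩, |11⟩).
H = [[1/√2, 1/√2], [1/√2, -1/√2]].
With a = amp(|10⟩) = -0.1174 and b = amp(|11⟩) = (0.3037 + 0.7978i):
new amp(|10⟩) = (1/√2)·a + (1/√2)·b = (0.1317 + 0.5641i)
new amp(|11⟩) = (1/√2)·a + (-1/√2)·b = (-0.2978 - 0.5641i)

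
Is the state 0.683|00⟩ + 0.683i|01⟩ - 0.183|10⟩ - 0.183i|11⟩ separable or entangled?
Separable

Writing the state as a|00⟩ + b|01⟩ + c|10⟩ + d|11⟩, it is a product state iff ad − bc = 0.
Here (a, b, c, d) = (0.683, 0.683i, -0.183, -0.183i): ad − bc = (0.683)(-0.183i) − (0.683i)(-0.183) = 0, so the state is separable.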